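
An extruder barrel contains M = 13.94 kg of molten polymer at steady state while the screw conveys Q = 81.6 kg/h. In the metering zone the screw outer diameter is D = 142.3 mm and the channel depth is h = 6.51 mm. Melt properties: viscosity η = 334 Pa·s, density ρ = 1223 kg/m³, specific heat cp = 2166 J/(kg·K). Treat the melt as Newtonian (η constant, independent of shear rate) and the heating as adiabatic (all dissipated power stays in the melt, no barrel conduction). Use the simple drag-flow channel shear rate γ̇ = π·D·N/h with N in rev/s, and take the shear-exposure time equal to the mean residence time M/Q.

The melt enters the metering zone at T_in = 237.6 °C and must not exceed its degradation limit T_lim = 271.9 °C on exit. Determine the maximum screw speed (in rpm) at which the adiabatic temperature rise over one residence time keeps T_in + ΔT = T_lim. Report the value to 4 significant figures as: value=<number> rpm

value=18.38 rpm

Q_s = Q / 3600 = 81.6 / 3600 = 0.0226667 kg/s
Mean residence time: t_res = M/Q_s = 13.94 kg / 0.0226667 kg/s = 615 s
D = 142.3 mm = 0.1423 m;  h = 6.51 mm = 0.00651 m
ΔT_a = T_lim − T_in = 271.9 − 237.6 = 34.3 K
γ̇_max² = ΔT_a·ρ·cp/(η·t_res) = 34.3·1223·2166/(334·615) = 442.341 s⁻²
Take the square root: γ̇_max = √(442.341) = 21.0319 s⁻¹
N_max = γ̇_max·h / (π·D) = 21.0319 · 0.00651 / (π · 0.1423) = 0.30627 rev/s = 18.3762 rpm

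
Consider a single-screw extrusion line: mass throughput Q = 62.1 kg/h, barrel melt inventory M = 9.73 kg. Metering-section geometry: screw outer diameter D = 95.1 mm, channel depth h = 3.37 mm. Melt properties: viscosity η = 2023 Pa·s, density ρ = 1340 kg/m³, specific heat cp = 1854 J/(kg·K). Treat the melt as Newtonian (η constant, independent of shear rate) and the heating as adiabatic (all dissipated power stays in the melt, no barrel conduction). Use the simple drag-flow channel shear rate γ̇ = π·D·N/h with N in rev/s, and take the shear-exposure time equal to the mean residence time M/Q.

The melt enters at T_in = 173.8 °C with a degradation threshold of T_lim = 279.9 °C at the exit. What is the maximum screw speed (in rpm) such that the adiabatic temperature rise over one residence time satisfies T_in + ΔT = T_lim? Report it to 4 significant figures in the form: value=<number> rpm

value=10.29 rpm

Q_s = Q / 3600 = 62.1 / 3600 = 0.01725 kg/s
t_res = M / Q_s = 9.73 ÷ 0.01725 = 564.058 s
Geometry in SI: D = 95.1 mm → 0.0951 m, h = 3.37 mm → 0.00337 m
ΔT_a = T_lim − T_in = 279.9 °C − 173.8 °C = 106.1 K
Invert ΔT = ηγ̇²t_res/(ρcp) for γ̇: γ̇_max² = ΔT_a ρ cp / (η t_res) = 106.1·1340·1854 / (2023·564.058) = 230.999 s⁻²
γ̇_max = sqrt(230.999) = 15.1987 s⁻¹
N_max = γ̇_max h / (πD) = 15.1987·0.00337/(π·0.0951) = 0.171437 rev/s → ×60 = 10.2862 rpm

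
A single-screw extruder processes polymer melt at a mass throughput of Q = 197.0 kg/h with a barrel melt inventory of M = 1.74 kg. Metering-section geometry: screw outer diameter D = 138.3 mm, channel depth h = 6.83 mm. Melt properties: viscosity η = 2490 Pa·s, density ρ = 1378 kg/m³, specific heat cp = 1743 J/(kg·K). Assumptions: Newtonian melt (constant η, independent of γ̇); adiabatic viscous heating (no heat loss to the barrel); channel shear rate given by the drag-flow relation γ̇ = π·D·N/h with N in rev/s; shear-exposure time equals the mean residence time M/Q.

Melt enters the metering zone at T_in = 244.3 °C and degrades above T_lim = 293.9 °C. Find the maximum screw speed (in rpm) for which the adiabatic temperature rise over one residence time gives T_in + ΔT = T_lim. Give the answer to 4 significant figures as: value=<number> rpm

value=36.59 rpm

Q_s = Q / 3600 = 197.0 / 3600 = 0.0547222 kg/s
t_res = M / Q_s = 1.74 ÷ 0.0547222 = 31.797 s
D = 138.3 mm = 0.1383 m;  h = 6.83 mm = 0.00683 m
ΔT_a = T_lim − T_in = 293.9 °C − 244.3 °C = 49.6 K
Invert ΔT = ηγ̇²t_res/(ρcp) for γ̇: γ̇_max² = ΔT_a ρ cp / (η t_res) = 49.6·1378·1743 / (2490·31.797) = 1504.68 s⁻²
Take the square root: γ̇_max = √(1504.68) = 38.7902 s⁻¹
Solve γ̇ = πDN/h for N: N_max = γ̇_max·h/(π·D) = 38.7902 × 0.00683 / (π × 0.1383) = 0.609776 rev/s = 36.5866 rpm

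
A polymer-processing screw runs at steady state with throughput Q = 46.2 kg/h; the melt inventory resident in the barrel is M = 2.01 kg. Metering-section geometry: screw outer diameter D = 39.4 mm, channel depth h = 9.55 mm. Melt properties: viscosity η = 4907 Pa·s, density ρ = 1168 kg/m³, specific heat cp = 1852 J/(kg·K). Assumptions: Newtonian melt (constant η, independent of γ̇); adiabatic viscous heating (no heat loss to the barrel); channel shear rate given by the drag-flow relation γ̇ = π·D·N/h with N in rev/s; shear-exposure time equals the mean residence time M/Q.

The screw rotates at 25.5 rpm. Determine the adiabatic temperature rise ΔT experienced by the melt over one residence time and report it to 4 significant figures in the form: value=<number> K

value=10.78 K

Q_s = Q / 3600 = 46.2 / 3600 = 0.0128333 kg/s
t_res = M / Q_s = 2.01 ÷ 0.0128333 = 156.623 s
Geometry in metres: D = 39.4 mm → 0.0394 m, h = 9.55 mm → 0.00955 m; screw speed N = 25.5 rpm = 0.425 rev/s
γ̇ = π D N / h = (π)(0.0394)(0.425) / 0.00955 = 5.50848 s⁻¹
ΔT = η·γ̇²·t_res / (ρ·cp) = 4907 · (5.50848)² · 156.623 / (1168 · 1852) = 10.7808 K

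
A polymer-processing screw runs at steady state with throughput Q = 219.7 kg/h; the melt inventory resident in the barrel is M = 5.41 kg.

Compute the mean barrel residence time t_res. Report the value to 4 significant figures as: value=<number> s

Q_s = Q / 3600 = 219.7 / 3600 = 0.0610278 kg/s
Mean residence time: t_res = M/Q_s = 5.41 kg / 0.0610278 kg/s = 88.6482 s

value=88.65 s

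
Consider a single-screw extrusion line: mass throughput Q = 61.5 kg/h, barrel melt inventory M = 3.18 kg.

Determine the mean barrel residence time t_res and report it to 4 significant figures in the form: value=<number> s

Q_s = Q / 3600 = 61.5 / 3600 = 0.0170833 kg/s
t_res = M / Q_s = 3.18 ÷ 0.0170833 = 186.146 s

value=186.1 s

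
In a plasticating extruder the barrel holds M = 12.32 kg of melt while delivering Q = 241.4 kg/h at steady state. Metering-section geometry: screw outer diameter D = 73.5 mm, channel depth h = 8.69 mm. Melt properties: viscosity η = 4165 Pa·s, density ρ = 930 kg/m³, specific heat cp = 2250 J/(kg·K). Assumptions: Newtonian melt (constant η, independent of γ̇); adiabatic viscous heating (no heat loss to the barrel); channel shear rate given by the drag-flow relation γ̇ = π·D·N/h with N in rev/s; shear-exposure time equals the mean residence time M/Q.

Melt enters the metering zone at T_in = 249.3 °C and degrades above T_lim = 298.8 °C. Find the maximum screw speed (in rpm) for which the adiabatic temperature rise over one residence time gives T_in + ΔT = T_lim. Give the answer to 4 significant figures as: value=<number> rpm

value=26.27 rpm

Convert throughput: Q = 241.4 kg/h = 241.4/3600 = 0.0670556 kg/s
t_res = M / Q_s = 12.32 / 0.0670556 = 183.728 s
D = 73.5 mm = 0.0735 m;  h = 8.69 mm = 0.00869 m
ΔT_a = T_lim − T_in = 298.8 − 249.3 = 49.5 K
γ̇_max² = ΔT_a·ρ·cp/(η·t_res) = 49.5·930·2250/(4165·183.728) = 135.357 s⁻²
γ̇_max = sqrt(135.357) = 11.6343 s⁻¹
N_max = γ̇_max h / (πD) = 11.6343·0.00869/(π·0.0735) = 0.437847 rev/s → ×60 = 26.2708 rpm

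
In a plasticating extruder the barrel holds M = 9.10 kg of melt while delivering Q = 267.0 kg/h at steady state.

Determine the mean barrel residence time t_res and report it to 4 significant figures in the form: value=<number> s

value=122.7 s

Convert throughput: Q = 267.0 kg/h = 267.0/3600 = 0.0741667 kg/s
t_res = M / Q_s = 9.10 ÷ 0.0741667 = 122.697 s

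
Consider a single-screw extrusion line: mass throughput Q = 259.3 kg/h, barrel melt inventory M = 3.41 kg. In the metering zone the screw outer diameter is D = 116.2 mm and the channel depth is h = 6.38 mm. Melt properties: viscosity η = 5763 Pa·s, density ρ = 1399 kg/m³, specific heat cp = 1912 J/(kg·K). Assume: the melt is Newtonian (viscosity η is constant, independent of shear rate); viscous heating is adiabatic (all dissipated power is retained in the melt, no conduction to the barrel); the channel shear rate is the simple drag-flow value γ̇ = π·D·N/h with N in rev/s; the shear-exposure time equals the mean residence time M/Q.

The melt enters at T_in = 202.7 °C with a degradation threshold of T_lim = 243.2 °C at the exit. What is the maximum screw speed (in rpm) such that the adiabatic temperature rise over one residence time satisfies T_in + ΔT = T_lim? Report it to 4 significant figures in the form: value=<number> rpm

Q_s = Q / 3600 = 259.3 / 3600 = 0.0720278 kg/s
Mean residence time: t_res = M/Q_s = 3.41 kg / 0.0720278 kg/s = 47.3428 s
Geometry in SI: D = 116.2 mm → 0.1162 m, h = 6.38 mm → 0.00638 m
Allowable rise: ΔT_a = T_lim − T_in = 243.2 − 202.7 = 40.5 K
γ̇_max² = ΔT_a·ρ·cp / (η·t_res) = [40.5 × 1399 × 1912] / [5763 × 47.3428] = 397.061 s⁻²
γ̇_max = √397.061 = 19.9264 s⁻¹
Solve γ̇ = πDN/h for N: N_max = γ̇_max·h/(π·D) = 19.9264 × 0.00638 / (π × 0.1162) = 0.348252 rev/s = 20.8951 rpm

value=20.90 rpm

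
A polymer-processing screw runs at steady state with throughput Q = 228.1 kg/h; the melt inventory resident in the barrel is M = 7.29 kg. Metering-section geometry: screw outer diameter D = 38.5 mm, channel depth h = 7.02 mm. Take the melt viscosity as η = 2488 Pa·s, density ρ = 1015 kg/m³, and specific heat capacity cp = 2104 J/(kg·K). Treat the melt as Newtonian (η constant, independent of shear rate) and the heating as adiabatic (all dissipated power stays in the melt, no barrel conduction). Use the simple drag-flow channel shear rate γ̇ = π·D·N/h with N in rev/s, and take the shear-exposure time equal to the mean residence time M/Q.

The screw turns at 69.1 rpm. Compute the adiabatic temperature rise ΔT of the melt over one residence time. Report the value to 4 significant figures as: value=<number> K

Throughput in SI: Q_s = 228.1 kg/h ÷ 3600 s/h = 0.0633611 kg/s
t_res = M / Q_s = 7.29 / 0.0633611 = 115.055 s
Geometry in metres: D = 38.5 mm → 0.0385 m, h = 7.02 mm → 0.00702 m; screw speed N = 69.1 rpm = 1.15167 rev/s
Shear rate: γ̇ = πDN/h = π·0.0385·1.15167/0.00702 = 19.8427 s⁻¹
ΔT = η·γ̇²·t_res / (ρ·cp) = 2488 · (19.8427)² · 115.055 / (1015 · 2104) = 52.7769 K

value=52.78 K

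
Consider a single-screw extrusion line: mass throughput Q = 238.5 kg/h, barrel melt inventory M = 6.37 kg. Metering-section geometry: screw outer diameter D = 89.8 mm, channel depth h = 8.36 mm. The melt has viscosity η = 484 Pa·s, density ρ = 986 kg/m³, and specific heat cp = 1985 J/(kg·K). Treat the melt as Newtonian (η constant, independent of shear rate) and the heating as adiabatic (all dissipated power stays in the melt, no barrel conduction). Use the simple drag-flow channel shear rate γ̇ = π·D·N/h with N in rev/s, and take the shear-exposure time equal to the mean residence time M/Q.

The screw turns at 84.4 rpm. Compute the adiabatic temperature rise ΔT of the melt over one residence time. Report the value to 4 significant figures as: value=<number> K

value=53.58 K

Q_s = Q / 3600 = 238.5 / 3600 = 0.06625 kg/s
t_res = M / Q_s = 6.37 / 0.06625 = 96.1509 s
D = 89.8 mm = 0.0898 m;  h = 8.36 mm = 0.00836 m;  N = 84.4 rpm / 60 = 1.40667 rev/s
Shear rate: γ̇ = πDN/h = π·0.0898·1.40667/0.00836 = 47.4691 s⁻¹
Adiabatic rise: ΔT = η γ̇² t_res / (ρ cp) = 484·(47.4691)²·96.1509 / (986·1985) = 53.5777 K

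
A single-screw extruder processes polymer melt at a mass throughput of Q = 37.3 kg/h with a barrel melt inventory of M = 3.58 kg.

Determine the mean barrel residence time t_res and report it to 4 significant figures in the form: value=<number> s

value=345.5 s

Convert throughput: Q = 37.3 kg/h = 37.3/3600 = 0.0103611 kg/s
t_res = M / Q_s = 3.58 / 0.0103611 = 345.523 s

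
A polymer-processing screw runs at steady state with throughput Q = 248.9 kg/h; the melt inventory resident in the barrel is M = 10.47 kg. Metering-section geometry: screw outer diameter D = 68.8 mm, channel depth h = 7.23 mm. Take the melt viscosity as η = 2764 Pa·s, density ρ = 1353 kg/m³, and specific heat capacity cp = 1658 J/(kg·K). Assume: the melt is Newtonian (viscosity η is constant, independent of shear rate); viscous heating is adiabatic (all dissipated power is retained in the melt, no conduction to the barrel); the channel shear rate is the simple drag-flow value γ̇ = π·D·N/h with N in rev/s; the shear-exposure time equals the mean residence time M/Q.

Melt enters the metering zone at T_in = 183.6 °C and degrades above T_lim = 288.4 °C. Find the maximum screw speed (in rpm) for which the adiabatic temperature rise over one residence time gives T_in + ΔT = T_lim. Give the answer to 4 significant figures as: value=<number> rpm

Q_s = Q / 3600 = 248.9 / 3600 = 0.0691389 kg/s
t_res = M / Q_s = 10.47 ÷ 0.0691389 = 151.434 s
D = 68.8 mm = 0.0688 m;  h = 7.23 mm = 0.00723 m
ΔT_a = T_lim − T_in = 288.4 − 183.6 = 104.8 K
γ̇_max² = ΔT_a·ρ·cp/(η·t_res) = 104.8·1353·1658/(2764·151.434) = 561.67 s⁻²
γ̇_max = √561.67 = 23.6996 s⁻¹
N_max = γ̇_max·h / (π·D) = 23.6996 · 0.00723 / (π · 0.0688) = 0.792758 rev/s = 47.5655 rpm

value=47.57 rpm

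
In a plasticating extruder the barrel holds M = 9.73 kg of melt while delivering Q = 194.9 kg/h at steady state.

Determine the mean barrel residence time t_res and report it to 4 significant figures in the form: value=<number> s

value=179.7 s

Convert throughput: Q = 194.9 kg/h = 194.9/3600 = 0.0541389 kg/s
Mean residence time: t_res = M/Q_s = 9.73 kg / 0.0541389 kg/s = 179.723 s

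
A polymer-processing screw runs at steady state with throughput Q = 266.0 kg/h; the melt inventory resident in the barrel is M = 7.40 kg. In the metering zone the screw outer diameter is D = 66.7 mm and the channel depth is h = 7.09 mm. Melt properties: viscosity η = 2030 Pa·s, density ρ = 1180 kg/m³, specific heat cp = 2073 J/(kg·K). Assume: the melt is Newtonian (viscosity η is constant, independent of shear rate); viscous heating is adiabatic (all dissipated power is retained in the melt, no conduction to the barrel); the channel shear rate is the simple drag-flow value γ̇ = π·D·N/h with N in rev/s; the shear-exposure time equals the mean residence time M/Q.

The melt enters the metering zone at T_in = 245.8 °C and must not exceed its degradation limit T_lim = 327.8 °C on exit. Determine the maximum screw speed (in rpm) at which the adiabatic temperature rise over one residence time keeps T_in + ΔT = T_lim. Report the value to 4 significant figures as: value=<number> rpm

value=63.77 rpm

Throughput in SI: Q_s = 266.0 kg/h ÷ 3600 s/h = 0.0738889 kg/s
Mean residence time: t_res = M/Q_s = 7.40 kg / 0.0738889 kg/s = 100.15 s
D = 66.7 mm = 0.0667 m;  h = 7.09 mm = 0.00709 m
ΔT_a = T_lim − T_in = 327.8 − 245.8 = 82 K
γ̇_max² = ΔT_a·ρ·cp / (η·t_res) = [82 × 1180 × 2073] / [2030 × 100.15] = 986.612 s⁻²
γ̇_max = sqrt(986.612) = 31.4104 s⁻¹
Solve γ̇ = πDN/h for N: N_max = γ̇_max·h/(π·D) = 31.4104 × 0.00709 / (π × 0.0667) = 1.06278 rev/s = 63.7669 rpm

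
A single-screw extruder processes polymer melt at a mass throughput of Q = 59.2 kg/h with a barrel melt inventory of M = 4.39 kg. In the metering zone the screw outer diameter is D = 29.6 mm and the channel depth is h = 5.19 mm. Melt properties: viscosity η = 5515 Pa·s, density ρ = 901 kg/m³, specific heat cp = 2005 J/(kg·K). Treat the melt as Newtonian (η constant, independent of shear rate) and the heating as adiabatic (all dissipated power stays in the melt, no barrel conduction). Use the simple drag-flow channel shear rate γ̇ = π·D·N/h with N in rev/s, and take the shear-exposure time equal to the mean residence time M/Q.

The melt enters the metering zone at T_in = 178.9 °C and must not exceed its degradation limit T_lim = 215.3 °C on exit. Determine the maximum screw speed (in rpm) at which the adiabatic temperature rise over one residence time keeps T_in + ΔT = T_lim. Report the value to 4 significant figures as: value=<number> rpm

value=22.38 rpm

Convert throughput: Q = 59.2 kg/h = 59.2/3600 = 0.0164444 kg/s
t_res = M / Q_s = 4.39 / 0.0164444 = 266.959 s
Geometry in SI: D = 29.6 mm → 0.0296 m, h = 5.19 mm → 0.00519 m
ΔT_a = T_lim − T_in = 215.3 − 178.9 = 36.4 K
γ̇_max² = ΔT_a·ρ·cp/(η·t_res) = 36.4·901·2005/(5515·266.959) = 44.6632 s⁻²
γ̇_max = √44.6632 = 6.68305 s⁻¹
N_max = γ̇_max h / (πD) = 6.68305·0.00519/(π·0.0296) = 0.372993 rev/s → ×60 = 22.3796 rpm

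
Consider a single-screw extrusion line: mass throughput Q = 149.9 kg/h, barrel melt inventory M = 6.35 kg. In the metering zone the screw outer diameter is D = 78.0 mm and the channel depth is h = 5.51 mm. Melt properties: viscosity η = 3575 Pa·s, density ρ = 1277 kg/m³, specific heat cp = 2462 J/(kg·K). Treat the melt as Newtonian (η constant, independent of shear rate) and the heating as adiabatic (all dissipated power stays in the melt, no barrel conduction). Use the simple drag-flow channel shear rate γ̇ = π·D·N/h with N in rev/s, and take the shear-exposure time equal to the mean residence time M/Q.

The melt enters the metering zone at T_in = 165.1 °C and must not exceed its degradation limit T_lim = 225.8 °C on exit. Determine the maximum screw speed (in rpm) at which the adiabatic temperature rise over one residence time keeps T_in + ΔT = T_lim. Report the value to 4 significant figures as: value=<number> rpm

Q_s = Q / 3600 = 149.9 / 3600 = 0.0416389 kg/s
Mean residence time: t_res = M/Q_s = 6.35 kg / 0.0416389 kg/s = 152.502 s
Geometry in SI: D = 78.0 mm → 0.078 m, h = 5.51 mm → 0.00551 m
ΔT_a = T_lim − T_in = 225.8 °C − 165.1 °C = 60.7 K
γ̇_max² = ΔT_a·ρ·cp/(η·t_res) = 60.7·1277·2462/(3575·152.502) = 350.039 s⁻²
γ̇_max = sqrt(350.039) = 18.7093 s⁻¹
N_max = γ̇_max·h / (π·D) = 18.7093 · 0.00551 / (π · 0.078) = 0.420693 rev/s = 25.2416 rpm

value=25.24 rpm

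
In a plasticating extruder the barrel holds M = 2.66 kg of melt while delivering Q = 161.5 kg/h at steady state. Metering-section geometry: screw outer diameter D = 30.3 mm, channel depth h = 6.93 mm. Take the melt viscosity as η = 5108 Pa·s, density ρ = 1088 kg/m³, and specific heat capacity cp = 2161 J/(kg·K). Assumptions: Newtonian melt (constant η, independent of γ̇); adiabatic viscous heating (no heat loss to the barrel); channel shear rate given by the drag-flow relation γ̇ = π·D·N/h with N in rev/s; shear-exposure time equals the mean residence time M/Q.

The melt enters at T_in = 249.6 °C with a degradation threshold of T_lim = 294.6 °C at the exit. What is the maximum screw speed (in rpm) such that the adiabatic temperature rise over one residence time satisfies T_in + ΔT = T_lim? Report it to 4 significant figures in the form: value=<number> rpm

Convert throughput: Q = 161.5 kg/h = 161.5/3600 = 0.0448611 kg/s
t_res = M / Q_s = 2.66 / 0.0448611 = 59.2941 s
Geometry in SI: D = 30.3 mm → 0.0303 m, h = 6.93 mm → 0.00693 m
Allowable rise: ΔT_a = T_lim − T_in = 294.6 − 249.6 = 45 K
Invert ΔT = ηγ̇²t_res/(ρcp) for γ̇: γ̇_max² = ΔT_a ρ cp / (η t_res) = 45·1088·2161 / (5108·59.2941) = 349.328 s⁻²
γ̇_max = √349.328 = 18.6903 s⁻¹
N_max = γ̇_max h / (πD) = 18.6903·0.00693/(π·0.0303) = 1.36068 rev/s → ×60 = 81.6411 rpm

value=81.64 rpm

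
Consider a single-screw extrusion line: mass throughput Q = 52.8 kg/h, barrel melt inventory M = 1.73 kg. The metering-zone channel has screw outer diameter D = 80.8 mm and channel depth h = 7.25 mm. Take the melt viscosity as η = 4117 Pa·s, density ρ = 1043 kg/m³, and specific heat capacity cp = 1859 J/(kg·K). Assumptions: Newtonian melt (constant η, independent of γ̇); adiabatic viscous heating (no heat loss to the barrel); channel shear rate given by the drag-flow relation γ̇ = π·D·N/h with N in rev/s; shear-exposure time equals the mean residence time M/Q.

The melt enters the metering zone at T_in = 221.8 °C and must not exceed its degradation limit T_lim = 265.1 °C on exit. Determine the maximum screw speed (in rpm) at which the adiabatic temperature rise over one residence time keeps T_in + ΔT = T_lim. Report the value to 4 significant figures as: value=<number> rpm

value=22.53 rpm

Throughput in SI: Q_s = 52.8 kg/h ÷ 3600 s/h = 0.0146667 kg/s
t_res = M / Q_s = 1.73 / 0.0146667 = 117.955 s
Convert to metres: D = 0.0808 m, h = 0.00725 m
Allowable rise: ΔT_a = T_lim − T_in = 265.1 − 221.8 = 43.3 K
γ̇_max² = ΔT_a·ρ·cp / (η·t_res) = [43.3 × 1043 × 1859] / [4117 × 117.955] = 172.884 s⁻²
γ̇_max = sqrt(172.884) = 13.1486 s⁻¹
Solve γ̇ = πDN/h for N: N_max = γ̇_max·h/(π·D) = 13.1486 × 0.00725 / (π × 0.0808) = 0.375539 rev/s = 22.5323 rpm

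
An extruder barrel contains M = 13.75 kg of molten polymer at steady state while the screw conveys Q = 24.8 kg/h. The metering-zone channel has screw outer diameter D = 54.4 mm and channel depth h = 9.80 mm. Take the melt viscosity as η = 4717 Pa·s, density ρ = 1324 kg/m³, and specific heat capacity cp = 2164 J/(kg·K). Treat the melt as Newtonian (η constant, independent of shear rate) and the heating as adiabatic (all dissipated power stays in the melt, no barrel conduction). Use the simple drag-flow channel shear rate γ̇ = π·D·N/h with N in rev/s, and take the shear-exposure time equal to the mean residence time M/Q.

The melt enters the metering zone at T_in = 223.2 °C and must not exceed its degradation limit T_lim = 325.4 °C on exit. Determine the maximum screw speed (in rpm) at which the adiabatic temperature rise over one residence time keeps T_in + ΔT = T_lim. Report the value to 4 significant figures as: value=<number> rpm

Q_s = Q / 3600 = 24.8 / 3600 = 0.00688889 kg/s
Mean residence time: t_res = M/Q_s = 13.75 kg / 0.00688889 kg/s = 1995.97 s
D = 54.4 mm = 0.0544 m;  h = 9.80 mm = 0.0098 m
ΔT_a = T_lim − T_in = 325.4 − 223.2 = 102.2 K
γ̇_max² = ΔT_a·ρ·cp / (η·t_res) = [102.2 × 1324 × 2164] / [4717 × 1995.97] = 31.1012 s⁻²
γ̇_max = sqrt(31.1012) = 5.57684 s⁻¹
N_max = γ̇_max·h / (π·D) = 5.57684 · 0.0098 / (π · 0.0544) = 0.319791 rev/s = 19.1874 rpm

value=19.19 rpm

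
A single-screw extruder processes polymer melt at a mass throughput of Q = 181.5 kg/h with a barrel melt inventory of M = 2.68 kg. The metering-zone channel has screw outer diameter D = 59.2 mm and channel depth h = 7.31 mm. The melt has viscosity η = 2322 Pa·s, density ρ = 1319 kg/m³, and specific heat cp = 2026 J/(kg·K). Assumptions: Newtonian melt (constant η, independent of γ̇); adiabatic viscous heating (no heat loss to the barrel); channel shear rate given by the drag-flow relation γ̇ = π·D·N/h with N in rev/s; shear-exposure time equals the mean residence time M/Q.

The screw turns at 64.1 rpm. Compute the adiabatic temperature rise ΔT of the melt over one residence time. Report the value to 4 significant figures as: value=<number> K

value=34.12 K

Throughput in SI: Q_s = 181.5 kg/h ÷ 3600 s/h = 0.0504167 kg/s
Mean residence time: t_res = M/Q_s = 2.68 kg / 0.0504167 kg/s = 53.157 s
D = 59.2 mm = 0.0592 m;  h = 7.31 mm = 0.00731 m;  N = 64.1 rpm / 60 = 1.06833 rev/s
γ̇ = π D N / h = (π)(0.0592)(1.06833) / 0.00731 = 27.1807 s⁻¹
ΔT = η·γ̇²·t_res/(ρ·cp) = [2322 × 27.1807² × 53.157] / [1319 × 2026] = 34.1241 K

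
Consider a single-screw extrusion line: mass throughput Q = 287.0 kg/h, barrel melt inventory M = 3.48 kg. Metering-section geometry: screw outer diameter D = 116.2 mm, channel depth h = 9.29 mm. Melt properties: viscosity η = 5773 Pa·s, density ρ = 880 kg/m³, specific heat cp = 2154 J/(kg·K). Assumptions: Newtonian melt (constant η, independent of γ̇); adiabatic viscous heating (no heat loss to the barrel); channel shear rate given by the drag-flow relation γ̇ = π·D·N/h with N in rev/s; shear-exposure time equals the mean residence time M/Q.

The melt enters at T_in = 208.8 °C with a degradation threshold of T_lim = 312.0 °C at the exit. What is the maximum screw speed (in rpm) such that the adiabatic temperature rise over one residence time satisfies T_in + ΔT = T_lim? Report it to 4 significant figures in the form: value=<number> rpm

Q_s = Q / 3600 = 287.0 / 3600 = 0.0797222 kg/s
Mean residence time: t_res = M/Q_s = 3.48 kg / 0.0797222 kg/s = 43.6516 s
D = 116.2 mm = 0.1162 m;  h = 9.29 mm = 0.00929 m
Allowable rise: ΔT_a = T_lim − T_in = 312.0 − 208.8 = 103.2 K
γ̇_max² = ΔT_a·ρ·cp/(η·t_res) = 103.2·880·2154/(5773·43.6516) = 776.259 s⁻²
γ̇_max = √776.259 = 27.8614 s⁻¹
N_max = γ̇_max h / (πD) = 27.8614·0.00929/(π·0.1162) = 0.709027 rev/s → ×60 = 42.5416 rpm

value=42.54 rpm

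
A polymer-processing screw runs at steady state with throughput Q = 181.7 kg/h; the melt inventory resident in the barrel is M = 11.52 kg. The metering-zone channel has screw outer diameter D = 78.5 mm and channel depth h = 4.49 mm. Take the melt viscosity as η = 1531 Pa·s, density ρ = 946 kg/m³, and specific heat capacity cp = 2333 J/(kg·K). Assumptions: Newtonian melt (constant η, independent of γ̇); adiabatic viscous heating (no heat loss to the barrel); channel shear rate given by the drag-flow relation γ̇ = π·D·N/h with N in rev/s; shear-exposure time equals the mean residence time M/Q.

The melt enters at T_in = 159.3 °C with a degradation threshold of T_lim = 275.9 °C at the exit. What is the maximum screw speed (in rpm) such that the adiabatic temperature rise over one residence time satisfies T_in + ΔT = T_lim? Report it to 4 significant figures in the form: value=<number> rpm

Q_s = Q / 3600 = 181.7 / 3600 = 0.0504722 kg/s
Mean residence time: t_res = M/Q_s = 11.52 kg / 0.0504722 kg/s = 228.244 s
Geometry in SI: D = 78.5 mm → 0.0785 m, h = 4.49 mm → 0.00449 m
Allowable rise: ΔT_a = T_lim − T_in = 275.9 − 159.3 = 116.6 K
γ̇_max² = ΔT_a·ρ·cp/(η·t_res) = 116.6·946·2333/(1531·228.244) = 736.426 s⁻²
γ̇_max = sqrt(736.426) = 27.1372 s⁻¹
N_max = γ̇_max h / (πD) = 27.1372·0.00449/(π·0.0785) = 0.494073 rev/s → ×60 = 29.6444 rpm

value=29.64 rpm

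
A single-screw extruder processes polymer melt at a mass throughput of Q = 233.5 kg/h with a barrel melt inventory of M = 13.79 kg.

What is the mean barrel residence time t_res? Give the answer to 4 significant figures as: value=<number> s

Convert throughput: Q = 233.5 kg/h = 233.5/3600 = 0.0648611 kg/s
Mean residence time: t_res = M/Q_s = 13.79 kg / 0.0648611 kg/s = 212.608 s

value=212.6 s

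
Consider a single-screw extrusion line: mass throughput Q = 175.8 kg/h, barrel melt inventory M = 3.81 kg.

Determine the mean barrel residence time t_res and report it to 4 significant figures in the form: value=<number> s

Throughput in SI: Q_s = 175.8 kg/h ÷ 3600 s/h = 0.0488333 kg/s
t_res = M / Q_s = 3.81 ÷ 0.0488333 = 78.0205 s

value=78.02 s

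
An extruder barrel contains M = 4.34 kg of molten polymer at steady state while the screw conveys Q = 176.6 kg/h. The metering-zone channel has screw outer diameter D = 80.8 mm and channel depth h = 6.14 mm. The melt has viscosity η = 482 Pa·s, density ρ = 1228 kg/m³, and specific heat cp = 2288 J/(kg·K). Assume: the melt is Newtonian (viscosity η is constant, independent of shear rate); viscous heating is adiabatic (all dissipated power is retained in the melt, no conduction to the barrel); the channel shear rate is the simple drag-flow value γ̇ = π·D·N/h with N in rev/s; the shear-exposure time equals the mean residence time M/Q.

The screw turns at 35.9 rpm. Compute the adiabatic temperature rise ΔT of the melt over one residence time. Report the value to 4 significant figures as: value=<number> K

value=9.287 K

Q_s = Q / 3600 = 176.6 / 3600 = 0.0490556 kg/s
t_res = M / Q_s = 4.34 ÷ 0.0490556 = 88.4711 s
Convert to SI: D = 0.0808 m, h = 0.00614 m, N = 35.9/60 = 0.598333 rev/s
γ̇ = π D N / h = (π)(0.0808)(0.598333) / 0.00614 = 24.7364 s⁻¹
ΔT = η·γ̇²·t_res / (ρ·cp) = 482 · (24.7364)² · 88.4711 / (1228 · 2288) = 9.2868 K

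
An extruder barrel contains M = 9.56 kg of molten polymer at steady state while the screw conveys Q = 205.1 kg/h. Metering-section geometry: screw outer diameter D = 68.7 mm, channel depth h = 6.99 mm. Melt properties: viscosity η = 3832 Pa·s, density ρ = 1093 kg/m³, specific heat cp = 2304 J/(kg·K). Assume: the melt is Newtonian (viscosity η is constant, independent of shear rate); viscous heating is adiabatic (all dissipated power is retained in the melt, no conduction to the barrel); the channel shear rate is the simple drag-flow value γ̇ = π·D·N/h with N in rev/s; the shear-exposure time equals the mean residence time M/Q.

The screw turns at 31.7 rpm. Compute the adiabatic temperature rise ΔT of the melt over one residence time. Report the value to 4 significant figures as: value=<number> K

value=67.95 K

Q_s = Q / 3600 = 205.1 / 3600 = 0.0569722 kg/s
t_res = M / Q_s = 9.56 / 0.0569722 = 167.801 s
Convert to SI: D = 0.0687 m, h = 0.00699 m, N = 31.7/60 = 0.528333 rev/s
γ̇ = π·D·N / h = π · 0.0687 · 0.528333 / 0.00699 = 16.3131 s⁻¹
ΔT = η·γ̇²·t_res/(ρ·cp) = [3832 × 16.3131² × 167.801] / [1093 × 2304] = 67.9505 K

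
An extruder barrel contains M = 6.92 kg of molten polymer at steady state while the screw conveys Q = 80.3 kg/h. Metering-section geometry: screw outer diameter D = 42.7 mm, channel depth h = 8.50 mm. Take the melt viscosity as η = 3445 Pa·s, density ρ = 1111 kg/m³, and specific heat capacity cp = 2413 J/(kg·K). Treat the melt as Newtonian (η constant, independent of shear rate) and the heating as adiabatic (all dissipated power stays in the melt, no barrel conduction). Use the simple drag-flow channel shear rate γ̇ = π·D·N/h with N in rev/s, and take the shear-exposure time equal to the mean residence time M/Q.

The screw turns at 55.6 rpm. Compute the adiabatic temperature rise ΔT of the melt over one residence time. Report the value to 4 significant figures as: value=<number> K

value=85.27 K

Q_s = Q / 3600 = 80.3 / 3600 = 0.0223056 kg/s
t_res = M / Q_s = 6.92 ÷ 0.0223056 = 310.237 s
Geometry in metres: D = 42.7 mm → 0.0427 m, h = 8.50 mm → 0.0085 m; screw speed N = 55.6 rpm = 0.926667 rev/s
γ̇ = π D N / h = (π)(0.0427)(0.926667) / 0.0085 = 14.6245 s⁻¹
ΔT = η·γ̇²·t_res/(ρ·cp) = [3445 × 14.6245² × 310.237] / [1111 × 2413] = 85.2659 K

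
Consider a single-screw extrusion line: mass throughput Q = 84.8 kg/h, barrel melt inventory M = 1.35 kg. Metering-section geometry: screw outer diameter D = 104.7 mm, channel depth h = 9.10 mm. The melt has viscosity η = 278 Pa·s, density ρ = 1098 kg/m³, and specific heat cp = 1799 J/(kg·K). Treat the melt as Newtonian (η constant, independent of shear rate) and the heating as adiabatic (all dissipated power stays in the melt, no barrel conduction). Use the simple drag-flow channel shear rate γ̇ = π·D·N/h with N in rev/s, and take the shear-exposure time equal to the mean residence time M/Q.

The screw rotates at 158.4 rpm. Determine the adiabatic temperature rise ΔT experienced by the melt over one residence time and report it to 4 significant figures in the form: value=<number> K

Q_s = Q / 3600 = 84.8 / 3600 = 0.0235556 kg/s
Mean residence time: t_res = M/Q_s = 1.35 kg / 0.0235556 kg/s = 57.3113 s
D = 104.7 mm = 0.1047 m;  h = 9.10 mm = 0.0091 m;  N = 158.4 rpm / 60 = 2.64 rev/s
γ̇ = π·D·N / h = π · 0.1047 · 2.64 / 0.0091 = 95.4243 s⁻¹
ΔT = η·γ̇²·t_res/(ρ·cp) = [278 × 95.4243² × 57.3113] / [1098 × 1799] = 73.4463 K

value=73.45 K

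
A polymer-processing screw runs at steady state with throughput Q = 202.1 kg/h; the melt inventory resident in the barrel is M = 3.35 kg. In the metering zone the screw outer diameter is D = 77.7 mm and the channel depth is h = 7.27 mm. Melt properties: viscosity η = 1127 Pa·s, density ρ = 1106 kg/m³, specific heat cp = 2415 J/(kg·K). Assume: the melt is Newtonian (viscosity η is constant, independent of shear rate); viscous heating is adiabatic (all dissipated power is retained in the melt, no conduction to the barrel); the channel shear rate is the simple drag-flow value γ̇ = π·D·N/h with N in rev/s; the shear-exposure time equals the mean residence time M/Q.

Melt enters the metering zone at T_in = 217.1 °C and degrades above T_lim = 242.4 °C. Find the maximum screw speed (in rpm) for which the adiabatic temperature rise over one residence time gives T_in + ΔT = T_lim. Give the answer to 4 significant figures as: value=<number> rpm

value=56.64 rpm

Throughput in SI: Q_s = 202.1 kg/h ÷ 3600 s/h = 0.0561389 kg/s
t_res = M / Q_s = 3.35 / 0.0561389 = 59.6734 s
Convert to metres: D = 0.0777 m, h = 0.00727 m
Allowable rise: ΔT_a = T_lim − T_in = 242.4 − 217.1 = 25.3 K
γ̇_max² = ΔT_a·ρ·cp/(η·t_res) = 25.3·1106·2415/(1127·59.6734) = 1004.82 s⁻²
Take the square root: γ̇_max = √(1004.82) = 31.6989 s⁻¹
Solve γ̇ = πDN/h for N: N_max = γ̇_max·h/(π·D) = 31.6989 × 0.00727 / (π × 0.0777) = 0.944077 rev/s = 56.6446 rpm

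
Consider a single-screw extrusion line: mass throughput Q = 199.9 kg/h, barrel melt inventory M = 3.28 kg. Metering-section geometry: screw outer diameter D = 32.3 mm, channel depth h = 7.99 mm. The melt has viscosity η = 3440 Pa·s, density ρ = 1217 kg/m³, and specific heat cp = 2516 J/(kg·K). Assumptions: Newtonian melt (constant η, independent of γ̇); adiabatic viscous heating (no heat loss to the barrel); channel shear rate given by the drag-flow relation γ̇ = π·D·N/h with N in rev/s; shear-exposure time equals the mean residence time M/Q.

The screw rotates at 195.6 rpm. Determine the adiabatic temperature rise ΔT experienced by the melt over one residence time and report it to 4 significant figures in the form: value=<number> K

Throughput in SI: Q_s = 199.9 kg/h ÷ 3600 s/h = 0.0555278 kg/s
Mean residence time: t_res = M/Q_s = 3.28 kg / 0.0555278 kg/s = 59.0695 s
D = 32.3 mm = 0.0323 m;  h = 7.99 mm = 0.00799 m;  N = 195.6 rpm / 60 = 3.26 rev/s
Shear rate: γ̇ = πDN/h = π·0.0323·3.26/0.00799 = 41.4022 s⁻¹
ΔT = η·γ̇²·t_res / (ρ·cp) = 3440 · (41.4022)² · 59.0695 / (1217 · 2516) = 113.754 K

value=113.8 K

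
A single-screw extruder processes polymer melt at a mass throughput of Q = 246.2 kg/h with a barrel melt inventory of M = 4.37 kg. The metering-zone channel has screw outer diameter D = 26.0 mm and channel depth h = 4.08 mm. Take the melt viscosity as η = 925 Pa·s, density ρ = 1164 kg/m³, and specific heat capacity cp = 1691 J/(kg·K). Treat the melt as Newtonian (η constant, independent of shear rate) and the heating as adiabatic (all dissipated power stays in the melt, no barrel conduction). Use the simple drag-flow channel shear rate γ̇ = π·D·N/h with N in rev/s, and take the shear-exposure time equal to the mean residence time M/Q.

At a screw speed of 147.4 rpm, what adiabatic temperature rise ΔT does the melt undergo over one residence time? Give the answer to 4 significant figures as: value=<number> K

Convert throughput: Q = 246.2 kg/h = 246.2/3600 = 0.0683889 kg/s
Mean residence time: t_res = M/Q_s = 4.37 kg / 0.0683889 kg/s = 63.8993 s
Convert to SI: D = 0.026 m, h = 0.00408 m, N = 147.4/60 = 2.45667 rev/s
γ̇ = π·D·N / h = π · 0.026 · 2.45667 / 0.00408 = 49.1824 s⁻¹
ΔT = η·γ̇²·t_res / (ρ·cp) = 925 · (49.1824)² · 63.8993 / (1164 · 1691) = 72.6373 K

value=72.64 K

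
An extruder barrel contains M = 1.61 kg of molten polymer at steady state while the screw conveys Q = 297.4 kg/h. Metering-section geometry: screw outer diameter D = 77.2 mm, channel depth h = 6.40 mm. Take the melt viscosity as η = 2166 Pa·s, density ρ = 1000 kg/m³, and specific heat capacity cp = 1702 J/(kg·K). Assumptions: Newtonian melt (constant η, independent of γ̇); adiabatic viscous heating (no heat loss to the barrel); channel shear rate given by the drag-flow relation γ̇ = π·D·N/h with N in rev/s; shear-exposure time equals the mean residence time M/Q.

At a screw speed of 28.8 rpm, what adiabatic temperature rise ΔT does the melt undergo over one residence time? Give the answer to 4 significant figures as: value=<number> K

value=8.206 K

Throughput in SI: Q_s = 297.4 kg/h ÷ 3600 s/h = 0.0826111 kg/s
Mean residence time: t_res = M/Q_s = 1.61 kg / 0.0826111 kg/s = 19.4889 s
Geometry in metres: D = 77.2 mm → 0.0772 m, h = 6.40 mm → 0.0064 m; screw speed N = 28.8 rpm = 0.48 rev/s
Shear rate: γ̇ = πDN/h = π·0.0772·0.48/0.0064 = 18.1898 s⁻¹
Adiabatic rise: ΔT = η γ̇² t_res / (ρ cp) = 2166·(18.1898)²·19.4889 / (1000·1702) = 8.20622 K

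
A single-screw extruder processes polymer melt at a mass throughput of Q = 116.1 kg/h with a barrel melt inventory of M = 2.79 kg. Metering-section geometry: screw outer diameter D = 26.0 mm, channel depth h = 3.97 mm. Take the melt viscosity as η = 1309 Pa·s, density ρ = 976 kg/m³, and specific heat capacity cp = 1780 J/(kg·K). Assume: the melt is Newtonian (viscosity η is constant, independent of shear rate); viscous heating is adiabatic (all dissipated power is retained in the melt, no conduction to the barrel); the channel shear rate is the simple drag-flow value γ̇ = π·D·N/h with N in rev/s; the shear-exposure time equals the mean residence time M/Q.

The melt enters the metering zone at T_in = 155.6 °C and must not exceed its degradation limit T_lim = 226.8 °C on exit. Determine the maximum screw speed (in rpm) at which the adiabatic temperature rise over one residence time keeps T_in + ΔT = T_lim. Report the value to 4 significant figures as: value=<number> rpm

value=96.38 rpm

Convert throughput: Q = 116.1 kg/h = 116.1/3600 = 0.03225 kg/s
t_res = M / Q_s = 2.79 ÷ 0.03225 = 86.5116 s
Convert to metres: D = 0.026 m, h = 0.00397 m
ΔT_a = T_lim − T_in = 226.8 °C − 155.6 °C = 71.2 K
γ̇_max² = ΔT_a·ρ·cp / (η·t_res) = [71.2 × 976 × 1780] / [1309 × 86.5116] = 1092.28 s⁻²
γ̇_max = √1092.28 = 33.0497 s⁻¹
N_max = γ̇_max h / (πD) = 33.0497·0.00397/(π·0.026) = 1.60633 rev/s → ×60 = 96.3799 rpm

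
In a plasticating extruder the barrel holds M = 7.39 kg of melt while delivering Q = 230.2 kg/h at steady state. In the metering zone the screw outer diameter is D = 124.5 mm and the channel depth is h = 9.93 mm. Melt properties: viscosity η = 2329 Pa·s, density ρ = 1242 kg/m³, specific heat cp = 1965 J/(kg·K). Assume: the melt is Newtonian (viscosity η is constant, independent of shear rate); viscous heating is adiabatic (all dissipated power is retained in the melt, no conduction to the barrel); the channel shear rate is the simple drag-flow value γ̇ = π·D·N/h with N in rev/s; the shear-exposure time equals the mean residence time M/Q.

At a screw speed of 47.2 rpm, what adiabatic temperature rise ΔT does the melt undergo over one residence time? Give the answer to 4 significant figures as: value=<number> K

Q_s = Q / 3600 = 230.2 / 3600 = 0.0639444 kg/s
t_res = M / Q_s = 7.39 ÷ 0.0639444 = 115.569 s
Convert to SI: D = 0.1245 m, h = 0.00993 m, N = 47.2/60 = 0.786667 rev/s
γ̇ = π·D·N / h = π · 0.1245 · 0.786667 / 0.00993 = 30.9857 s⁻¹
ΔT = η·γ̇²·t_res / (ρ·cp) = 2329 · (30.9857)² · 115.569 / (1242 · 1965) = 105.888 K

value=105.9 K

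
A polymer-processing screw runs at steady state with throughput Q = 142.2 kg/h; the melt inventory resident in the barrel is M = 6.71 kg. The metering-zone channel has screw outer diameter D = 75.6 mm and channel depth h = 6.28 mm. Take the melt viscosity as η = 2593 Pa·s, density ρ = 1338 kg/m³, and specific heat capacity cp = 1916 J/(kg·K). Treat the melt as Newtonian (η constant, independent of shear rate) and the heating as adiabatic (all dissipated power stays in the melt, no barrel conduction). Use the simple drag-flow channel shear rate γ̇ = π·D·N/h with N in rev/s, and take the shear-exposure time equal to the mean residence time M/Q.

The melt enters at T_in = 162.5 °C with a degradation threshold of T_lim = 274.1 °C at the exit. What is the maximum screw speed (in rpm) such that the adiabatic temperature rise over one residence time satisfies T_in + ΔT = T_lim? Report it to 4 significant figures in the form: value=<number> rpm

Q_s = Q / 3600 = 142.2 / 3600 = 0.0395 kg/s
t_res = M / Q_s = 6.71 ÷ 0.0395 = 169.873 s
D = 75.6 mm = 0.0756 m;  h = 6.28 mm = 0.00628 m
ΔT_a = T_lim − T_in = 274.1 − 162.5 = 111.6 K
Invert ΔT = ηγ̇²t_res/(ρcp) for γ̇: γ̇_max² = ΔT_a ρ cp / (η t_res) = 111.6·1338·1916 / (2593·169.873) = 649.513 s⁻²
Take the square root: γ̇_max = √(649.513) = 25.4855 s⁻¹
N_max = γ̇_max h / (πD) = 25.4855·0.00628/(π·0.0756) = 0.673879 rev/s → ×60 = 40.4327 rpm

value=40.43 rpm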